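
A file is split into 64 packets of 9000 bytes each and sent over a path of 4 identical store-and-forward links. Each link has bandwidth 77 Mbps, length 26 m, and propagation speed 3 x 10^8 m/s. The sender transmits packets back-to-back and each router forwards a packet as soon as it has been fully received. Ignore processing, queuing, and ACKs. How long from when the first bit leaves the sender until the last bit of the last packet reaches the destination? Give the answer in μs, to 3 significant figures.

Per-hop transmission t_tx = L/R = 72000/77000000 = 935.065 μs.
Per-hop propagation t_prop = 26/300000000 = 0.0866667 μs.
Pipeline fill: first packet needs 4·t_tx to clear all hops; remaining 63 packets each add one t_tx.
Total = (4+64-1)·t_tx + 4·t_prop = 67·935.065 + 4·0.0866667 = 62600 μs.

62600 μs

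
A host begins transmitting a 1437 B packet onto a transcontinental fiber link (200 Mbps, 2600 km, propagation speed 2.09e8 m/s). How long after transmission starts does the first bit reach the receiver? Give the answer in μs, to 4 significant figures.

12440 μs

First bit experiences only propagation delay: d/s = 2600000/209000000 = 12440 μs.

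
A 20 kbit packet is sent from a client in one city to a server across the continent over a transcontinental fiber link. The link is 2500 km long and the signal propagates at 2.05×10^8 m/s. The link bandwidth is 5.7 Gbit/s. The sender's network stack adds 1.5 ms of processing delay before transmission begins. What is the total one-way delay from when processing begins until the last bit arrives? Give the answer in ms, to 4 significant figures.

13.70 ms

L = 20000 bits.
Transmission delay = L/R = 20000 / 5700000000 = 0.00350877 ms.
Propagation delay = d/s = 2500000 m / 2.05e+08 m/s = 12.1951 ms.
Plus processing delay 1.5 ms = 1.5 ms.
Total = 13.70 ms.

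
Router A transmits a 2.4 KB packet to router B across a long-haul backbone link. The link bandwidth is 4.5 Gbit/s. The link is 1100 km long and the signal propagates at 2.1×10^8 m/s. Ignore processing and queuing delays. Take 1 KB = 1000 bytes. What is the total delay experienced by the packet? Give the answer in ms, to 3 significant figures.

5.24 ms

L = 19200 bits.
Transmission delay = L/R = 19200 / 4500000000 = 0.00426667 ms.
Propagation delay = d/s = 1100000 m / 210000000 m/s = 5.2381 ms.
Total = 5.24 ms.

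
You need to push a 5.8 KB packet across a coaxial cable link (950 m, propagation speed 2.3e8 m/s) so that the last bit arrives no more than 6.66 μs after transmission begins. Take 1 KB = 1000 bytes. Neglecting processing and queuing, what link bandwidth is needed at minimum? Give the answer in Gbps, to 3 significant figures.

L = 46400 bits.
Propagation delay = 950 / 2.3e+08 = 4.13043 μs.
Transmission budget = 6.66 − 4.13043 = 2.52957 μs.
R ≥ L / t_tx = 46400 bits / 2.52957e-06 s = 18.3 Gbps.

18.3 Gbps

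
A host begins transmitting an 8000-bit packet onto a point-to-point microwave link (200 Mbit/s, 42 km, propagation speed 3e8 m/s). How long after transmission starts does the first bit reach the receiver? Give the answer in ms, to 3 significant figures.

First bit experiences only propagation delay: d/s = 42000/300000000 = 0.140 ms.

0.140 ms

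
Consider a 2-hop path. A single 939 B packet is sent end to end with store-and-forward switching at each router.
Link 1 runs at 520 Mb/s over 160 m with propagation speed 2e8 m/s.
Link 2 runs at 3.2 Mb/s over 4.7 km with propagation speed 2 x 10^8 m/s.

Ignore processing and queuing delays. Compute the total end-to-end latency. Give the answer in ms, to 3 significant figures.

2.39 ms

L = 939 × 8 = 7512 bits.
Transmission delays (L/R per hop): 0.0144462, 2.3475 ms; sum = 2.36195 ms.
Propagation delays (d/s per hop): 0.0008, 0.0235 ms; sum = 0.0243 ms.
End-to-end = 2.39 ms.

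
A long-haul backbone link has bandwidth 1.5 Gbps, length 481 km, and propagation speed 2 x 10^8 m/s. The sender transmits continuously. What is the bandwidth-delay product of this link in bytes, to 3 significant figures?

451000 bytes

Propagation delay = 481000 / 200000000 = 0.002405 s.
BDP = R × t_prop = 1500000000 × 0.002405 = 3607500 bits.
In bytes: 3607500/8 = 451000 bytes.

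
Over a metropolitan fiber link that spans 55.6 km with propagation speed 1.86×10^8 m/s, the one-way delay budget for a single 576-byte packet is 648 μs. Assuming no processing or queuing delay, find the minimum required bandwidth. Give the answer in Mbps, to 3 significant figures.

L = 4608 bits.
Propagation delay = 55600 / 186000000 = 298.925 μs.
Transmission budget = 648 − 298.925 = 349.075 μs.
R ≥ L / t_tx = 4608 bits / 0.000349075 s = 13.2 Mbps.

13.2 Mbps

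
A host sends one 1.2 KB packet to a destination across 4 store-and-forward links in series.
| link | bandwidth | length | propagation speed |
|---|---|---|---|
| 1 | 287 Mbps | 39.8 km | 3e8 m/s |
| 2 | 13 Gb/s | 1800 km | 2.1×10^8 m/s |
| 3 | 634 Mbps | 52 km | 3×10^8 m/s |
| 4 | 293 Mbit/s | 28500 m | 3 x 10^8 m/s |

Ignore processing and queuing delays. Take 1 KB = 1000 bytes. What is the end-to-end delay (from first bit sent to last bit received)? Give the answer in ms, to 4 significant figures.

L = 9600 bits.
Transmission delays (L/R per hop): 0.0334495, 0.000738462, 0.015142, 0.0327645 ms; sum = 0.0820944 ms.
Propagation delays (d/s per hop): 0.132667, 8.57143, 0.173333, 0.095 ms; sum = 8.97243 ms.
End-to-end = 9.055 ms.

9.055 ms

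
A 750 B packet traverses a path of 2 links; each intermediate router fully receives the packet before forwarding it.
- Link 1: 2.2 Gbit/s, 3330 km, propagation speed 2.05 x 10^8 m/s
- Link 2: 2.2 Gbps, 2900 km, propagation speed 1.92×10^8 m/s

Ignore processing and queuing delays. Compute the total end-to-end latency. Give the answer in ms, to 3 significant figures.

L = 750 × 8 = 6000 bits.
Transmission delays (L/R per hop): 0.00272727, 0.00272727 ms; sum = 0.00545455 ms.
Propagation delays (d/s per hop): 16.2439, 15.1042 ms; sum = 31.3481 ms.
End-to-end = 31.4 ms.

31.4 ms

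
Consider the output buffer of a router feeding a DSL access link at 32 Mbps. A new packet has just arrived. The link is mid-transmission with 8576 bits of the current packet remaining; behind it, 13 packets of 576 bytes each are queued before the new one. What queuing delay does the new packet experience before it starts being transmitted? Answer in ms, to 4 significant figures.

2.140 ms

Each queued packet: L/R = 4608/32000000 = 0.144 ms.
13 queued → 1.872 ms.
Plus remaining 8576 bits of current packet: 0.268 ms.
Queuing delay = 2.140 ms.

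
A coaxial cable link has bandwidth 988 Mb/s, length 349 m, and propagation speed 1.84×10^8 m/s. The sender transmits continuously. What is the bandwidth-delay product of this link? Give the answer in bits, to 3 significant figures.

Propagation delay = 349 / 184000000 = 1.89674e-06 s.
BDP = R × t_prop = 988000000 × 1.89674e-06 = 1873.98 bits.

1870 bits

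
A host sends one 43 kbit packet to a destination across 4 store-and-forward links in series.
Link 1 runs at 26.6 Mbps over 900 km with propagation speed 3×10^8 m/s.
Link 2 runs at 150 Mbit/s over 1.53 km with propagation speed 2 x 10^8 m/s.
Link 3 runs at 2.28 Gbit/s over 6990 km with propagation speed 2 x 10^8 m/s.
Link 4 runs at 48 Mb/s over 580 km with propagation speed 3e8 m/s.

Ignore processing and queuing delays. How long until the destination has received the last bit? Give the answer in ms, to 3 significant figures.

42.7 ms

L = 43000 bits.
Transmission delays (L/R per hop): 1.61654, 0.286667, 0.0188596, 0.895833 ms; sum = 2.8179 ms.
Propagation delays (d/s per hop): 3, 0.00765, 34.95, 1.93333 ms; sum = 39.891 ms.
End-to-end = 42.7 ms.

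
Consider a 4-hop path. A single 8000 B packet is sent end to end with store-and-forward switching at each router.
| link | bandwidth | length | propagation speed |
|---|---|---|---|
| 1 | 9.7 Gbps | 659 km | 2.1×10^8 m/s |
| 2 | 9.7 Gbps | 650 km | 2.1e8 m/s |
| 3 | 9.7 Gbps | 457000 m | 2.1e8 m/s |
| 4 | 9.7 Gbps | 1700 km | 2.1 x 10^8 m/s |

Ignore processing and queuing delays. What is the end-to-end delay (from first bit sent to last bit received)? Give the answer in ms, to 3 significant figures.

16.5 ms

L = 8000 × 8 = 64000 bits.
Transmission delay per hop = L/R = 64000/9700000000 = 0.00659794 ms; 4 hops → 0.0263918 ms.
Propagation delays (d/s per hop): 3.1381, 3.09524, 2.17619, 8.09524 ms; sum = 16.5048 ms.
End-to-end = 16.5 ms.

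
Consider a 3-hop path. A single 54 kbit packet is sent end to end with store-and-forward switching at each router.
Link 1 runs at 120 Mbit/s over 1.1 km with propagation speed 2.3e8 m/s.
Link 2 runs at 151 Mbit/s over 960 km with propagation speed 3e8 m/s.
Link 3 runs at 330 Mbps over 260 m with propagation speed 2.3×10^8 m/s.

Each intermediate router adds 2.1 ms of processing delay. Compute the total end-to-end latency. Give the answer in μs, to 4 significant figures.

8377 μs

L = 54000 bits.
Transmission delays (L/R per hop): 450, 357.616, 163.636 μs; sum = 971.252 μs.
Propagation delays (d/s per hop): 4.78261, 3200, 1.13043 μs; sum = 3205.91 μs.
Processing at 2 router(s): 2 × 2.1 ms = 4200 μs.
End-to-end = 8377 μs.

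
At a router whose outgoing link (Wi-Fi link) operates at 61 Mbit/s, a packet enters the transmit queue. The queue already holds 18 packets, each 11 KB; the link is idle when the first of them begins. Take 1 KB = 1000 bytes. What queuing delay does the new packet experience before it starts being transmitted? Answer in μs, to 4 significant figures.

Each queued packet: L/R = 88000/61000000 = 1442.62 μs.
18 queued → 25967.2 μs.
Queuing delay = 25970 μs.

25970 μs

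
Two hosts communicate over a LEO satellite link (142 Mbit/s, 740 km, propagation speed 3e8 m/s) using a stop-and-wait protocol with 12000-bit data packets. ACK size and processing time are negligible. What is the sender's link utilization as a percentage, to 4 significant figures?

t_tx = L/R = 12000/142000000 = 8.4507e-05 s.
t_prop = 740000/300000000 = 0.00246667 s; RTT = 0.00493333 s.
Cycle = t_tx + RTT = 0.00501784 s.
Utilization = t_tx / cycle = 8.4507e-05/0.00501784 = 1.684 %.

1.684 %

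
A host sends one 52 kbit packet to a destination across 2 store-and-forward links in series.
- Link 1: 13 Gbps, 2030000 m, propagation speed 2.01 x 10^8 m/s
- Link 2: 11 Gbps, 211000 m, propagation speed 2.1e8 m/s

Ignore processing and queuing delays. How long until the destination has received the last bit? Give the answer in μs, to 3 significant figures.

L = 52000 bits.
Transmission delays (L/R per hop): 4, 4.72727 μs; sum = 8.72727 μs.
Propagation delays (d/s per hop): 10099.5, 1004.76 μs; sum = 11104.3 μs.
End-to-end = 11100 μs.

11100 μs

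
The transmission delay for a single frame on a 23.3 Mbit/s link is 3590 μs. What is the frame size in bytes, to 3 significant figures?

10500 bytes

L = R × t_tx = 23300000 b/s × 0.00359 s = 83647 bits.
In bytes: 83647 / 8 = 10500 bytes.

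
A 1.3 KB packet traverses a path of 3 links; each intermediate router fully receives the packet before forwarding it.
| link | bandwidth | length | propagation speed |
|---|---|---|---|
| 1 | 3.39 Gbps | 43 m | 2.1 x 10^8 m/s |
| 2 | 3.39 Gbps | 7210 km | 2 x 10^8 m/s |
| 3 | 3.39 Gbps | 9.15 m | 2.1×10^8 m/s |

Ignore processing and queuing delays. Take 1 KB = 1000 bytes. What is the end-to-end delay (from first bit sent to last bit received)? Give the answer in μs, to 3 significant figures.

L = 10400 bits.
Transmission delay per hop = L/R = 10400/3390000000 = 3.06785 μs; 3 hops → 9.20354 μs.
Propagation delays (d/s per hop): 0.204762, 36050, 0.0435714 μs; sum = 36050.2 μs.
End-to-end = 36100 μs.

36100 μs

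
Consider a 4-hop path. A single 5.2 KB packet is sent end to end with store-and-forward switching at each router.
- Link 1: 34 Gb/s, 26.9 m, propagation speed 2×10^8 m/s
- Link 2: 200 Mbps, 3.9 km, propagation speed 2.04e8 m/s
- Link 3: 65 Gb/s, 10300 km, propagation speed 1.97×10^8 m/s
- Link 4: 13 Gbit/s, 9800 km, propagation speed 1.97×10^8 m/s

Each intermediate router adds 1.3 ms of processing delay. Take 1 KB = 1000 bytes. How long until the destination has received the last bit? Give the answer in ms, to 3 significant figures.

106 ms

L = 41600 bits.
Transmission delays (L/R per hop): 0.00122353, 0.208, 0.00064, 0.0032 ms; sum = 0.213064 ms.
Propagation delays (d/s per hop): 0.0001345, 0.0191176, 52.2843, 49.7462 ms; sum = 102.05 ms.
Processing at 3 router(s): 3 × 1.3 ms = 3.9 ms.
End-to-end = 106 ms.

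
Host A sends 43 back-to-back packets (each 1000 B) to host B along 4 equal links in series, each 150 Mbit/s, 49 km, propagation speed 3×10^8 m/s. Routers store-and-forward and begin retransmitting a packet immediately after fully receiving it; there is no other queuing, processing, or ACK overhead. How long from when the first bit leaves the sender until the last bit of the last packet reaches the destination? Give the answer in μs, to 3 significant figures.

Per-hop transmission t_tx = L/R = 8000/150000000 = 53.3333 μs.
Per-hop propagation t_prop = 49000/300000000 = 163.333 μs.
Pipeline fill: first packet needs 4·t_tx to clear all hops; remaining 42 packets each add one t_tx.
Total = (4+43-1)·t_tx + 4·t_prop = 46·53.3333 + 4·163.333 = 3110 μs.

3110 μs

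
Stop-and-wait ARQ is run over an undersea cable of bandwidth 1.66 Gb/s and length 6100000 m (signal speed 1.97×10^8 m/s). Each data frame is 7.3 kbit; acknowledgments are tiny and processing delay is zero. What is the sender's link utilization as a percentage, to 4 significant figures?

t_tx = L/R = 7300/1660000000 = 4.39759e-06 s.
t_prop = 6100000/197000000 = 0.0309645 s; RTT = 0.0619289 s.
Cycle = t_tx + RTT = 0.0619333 s.
Utilization = t_tx / cycle = 4.39759e-06/0.0619333 = 0.007101 %.

0.007101 %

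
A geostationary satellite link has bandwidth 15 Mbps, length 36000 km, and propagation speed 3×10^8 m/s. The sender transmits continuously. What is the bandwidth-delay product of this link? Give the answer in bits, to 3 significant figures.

1800000 bits

Propagation delay = 36000000 / 300000000 = 0.12 s.
BDP = R × t_prop = 15000000 × 0.12 = 1800000 bits.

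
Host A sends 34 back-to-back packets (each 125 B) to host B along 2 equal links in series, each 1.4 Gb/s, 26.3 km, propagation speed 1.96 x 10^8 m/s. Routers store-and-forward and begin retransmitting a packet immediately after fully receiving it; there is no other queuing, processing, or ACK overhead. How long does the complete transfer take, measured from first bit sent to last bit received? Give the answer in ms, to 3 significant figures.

0.293 ms

Per-hop transmission t_tx = L/R = 1000/1400000000 = 0.000714286 ms.
Per-hop propagation t_prop = 26300/196000000 = 0.134184 ms.
Pipeline fill: first packet needs 2·t_tx to clear all hops; remaining 33 packets each add one t_tx.
Total = (2+34-1)·t_tx + 2·t_prop = 35·0.000714286 + 2·0.134184 = 0.293 ms.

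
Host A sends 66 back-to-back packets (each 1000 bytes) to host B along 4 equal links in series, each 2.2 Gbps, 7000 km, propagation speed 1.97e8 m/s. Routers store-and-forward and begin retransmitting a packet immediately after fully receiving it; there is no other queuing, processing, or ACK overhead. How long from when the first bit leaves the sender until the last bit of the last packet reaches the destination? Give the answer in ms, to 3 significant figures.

142 ms

Per-hop transmission t_tx = L/R = 8000/2200000000 = 0.00363636 ms.
Per-hop propagation t_prop = 7000000/197000000 = 35.533 ms.
Pipeline fill: first packet needs 4·t_tx to clear all hops; remaining 65 packets each add one t_tx.
Total = (4+66-1)·t_tx + 4·t_prop = 69·0.00363636 + 4·35.533 = 142 ms.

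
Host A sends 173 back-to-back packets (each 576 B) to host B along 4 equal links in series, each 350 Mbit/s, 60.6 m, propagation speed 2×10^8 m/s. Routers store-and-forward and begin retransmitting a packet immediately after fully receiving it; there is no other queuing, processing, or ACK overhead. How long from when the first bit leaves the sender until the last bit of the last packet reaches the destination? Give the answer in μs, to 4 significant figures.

Per-hop transmission t_tx = L/R = 4608/350000000 = 13.1657 μs.
Per-hop propagation t_prop = 60.6/200000000 = 0.303 μs.
Pipeline fill: first packet needs 4·t_tx to clear all hops; remaining 172 packets each add one t_tx.
Total = (4+173-1)·t_tx + 4·t_prop = 176·13.1657 + 4·0.303 = 2318 μs.

2318 μs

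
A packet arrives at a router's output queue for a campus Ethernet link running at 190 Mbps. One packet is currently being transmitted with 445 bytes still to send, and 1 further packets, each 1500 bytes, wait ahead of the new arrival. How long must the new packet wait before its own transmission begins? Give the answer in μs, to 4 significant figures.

81.89 μs

Each queued packet: L/R = 12000/190000000 = 63.1579 μs.
1 queued → 63.1579 μs.
Plus remaining 3560 bits of current packet: 18.7368 μs.
Queuing delay = 81.89 μs.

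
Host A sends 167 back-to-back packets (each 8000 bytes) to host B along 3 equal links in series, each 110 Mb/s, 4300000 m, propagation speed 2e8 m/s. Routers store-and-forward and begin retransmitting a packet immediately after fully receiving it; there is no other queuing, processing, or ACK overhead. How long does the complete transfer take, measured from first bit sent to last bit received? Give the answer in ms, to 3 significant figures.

163 ms

Per-hop transmission t_tx = L/R = 64000/110000000 = 0.581818 ms.
Per-hop propagation t_prop = 4300000/200000000 = 21.5 ms.
Pipeline fill: first packet needs 3·t_tx to clear all hops; remaining 166 packets each add one t_tx.
Total = (3+167-1)·t_tx + 3·t_prop = 169·0.581818 + 3·21.5 = 163 ms.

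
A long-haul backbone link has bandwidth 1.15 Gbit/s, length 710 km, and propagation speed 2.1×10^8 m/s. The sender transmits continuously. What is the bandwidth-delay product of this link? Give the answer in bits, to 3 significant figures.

3890000 bits

Propagation delay = 710000 / 210000000 = 0.00338095 s.
BDP = R × t_prop = 1150000000 × 0.00338095 = 3888100 bits.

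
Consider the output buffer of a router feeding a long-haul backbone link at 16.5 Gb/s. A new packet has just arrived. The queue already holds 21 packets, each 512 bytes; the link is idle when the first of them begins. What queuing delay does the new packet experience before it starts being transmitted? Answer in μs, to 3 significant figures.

Each queued packet: L/R = 4096/16500000000 = 0.248242 μs.
21 queued → 5.21309 μs.
Queuing delay = 5.21 μs.

5.21 μs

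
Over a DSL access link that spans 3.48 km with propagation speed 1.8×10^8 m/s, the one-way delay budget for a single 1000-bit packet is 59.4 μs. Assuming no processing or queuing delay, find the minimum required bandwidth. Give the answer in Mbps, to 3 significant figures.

Propagation delay = 3480 / 180000000 = 19.3333 μs.
Transmission budget = 59.4 − 19.3333 = 40.0667 μs.
R ≥ L / t_tx = 1000 bits / 4.00667e-05 s = 25.0 Mbps.

25.0 Mbps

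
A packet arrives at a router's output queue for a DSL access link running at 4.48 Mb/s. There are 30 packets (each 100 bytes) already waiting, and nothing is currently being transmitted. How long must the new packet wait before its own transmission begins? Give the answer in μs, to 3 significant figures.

Each queued packet: L/R = 800/4480000 = 178.571 μs.
30 queued → 5357.14 μs.
Queuing delay = 5360 μs.

5360 μs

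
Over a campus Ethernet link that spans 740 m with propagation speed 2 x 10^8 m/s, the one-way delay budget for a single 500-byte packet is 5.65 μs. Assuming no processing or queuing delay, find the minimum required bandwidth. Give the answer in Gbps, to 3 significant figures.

2.05 Gbps

L = 4000 bits.
Propagation delay = 740 / 200000000 = 3.7 μs.
Transmission budget = 5.65 − 3.7 = 1.95 μs.
R ≥ L / t_tx = 4000 bits / 1.95e-06 s = 2.05 Gbps.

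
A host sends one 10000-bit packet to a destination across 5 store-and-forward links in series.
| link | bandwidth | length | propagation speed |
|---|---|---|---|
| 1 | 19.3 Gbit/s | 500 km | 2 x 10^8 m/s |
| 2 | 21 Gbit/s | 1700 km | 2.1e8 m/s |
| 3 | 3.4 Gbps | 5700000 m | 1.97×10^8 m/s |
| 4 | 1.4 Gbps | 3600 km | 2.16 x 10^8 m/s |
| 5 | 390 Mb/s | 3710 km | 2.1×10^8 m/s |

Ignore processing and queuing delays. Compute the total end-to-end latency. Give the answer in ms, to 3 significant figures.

Transmission delays (L/R per hop): 0.000518135, 0.00047619, 0.00294118, 0.00714286, 0.025641 ms; sum = 0.0367194 ms.
Propagation delays (d/s per hop): 2.5, 8.09524, 28.934, 16.6667, 17.6667 ms; sum = 73.8626 ms.
End-to-end = 73.9 ms.

73.9 ms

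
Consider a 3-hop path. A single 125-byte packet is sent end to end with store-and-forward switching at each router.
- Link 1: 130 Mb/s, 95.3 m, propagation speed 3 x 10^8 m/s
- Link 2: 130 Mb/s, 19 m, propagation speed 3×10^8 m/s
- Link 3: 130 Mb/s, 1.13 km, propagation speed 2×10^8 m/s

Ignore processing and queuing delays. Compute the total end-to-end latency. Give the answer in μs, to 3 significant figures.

29.1 μs

L = 125 × 8 = 1000 bits.
Transmission delay per hop = L/R = 1000/130000000 = 7.69231 μs; 3 hops → 23.0769 μs.
Propagation delays (d/s per hop): 0.317667, 0.0633333, 5.65 μs; sum = 6.031 μs.
End-to-end = 29.1 μs.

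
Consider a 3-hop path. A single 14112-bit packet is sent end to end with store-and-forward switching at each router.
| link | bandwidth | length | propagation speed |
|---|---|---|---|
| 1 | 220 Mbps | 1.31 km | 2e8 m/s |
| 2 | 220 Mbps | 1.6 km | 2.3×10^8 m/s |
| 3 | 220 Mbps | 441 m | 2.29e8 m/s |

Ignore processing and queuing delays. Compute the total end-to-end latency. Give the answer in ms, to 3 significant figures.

0.208 ms

Transmission delay per hop = L/R = 14112/220000000 = 0.0641455 ms; 3 hops → 0.192436 ms.
Propagation delays (d/s per hop): 0.00655, 0.00695652, 0.00192576 ms; sum = 0.0154323 ms.
End-to-end = 0.208 ms.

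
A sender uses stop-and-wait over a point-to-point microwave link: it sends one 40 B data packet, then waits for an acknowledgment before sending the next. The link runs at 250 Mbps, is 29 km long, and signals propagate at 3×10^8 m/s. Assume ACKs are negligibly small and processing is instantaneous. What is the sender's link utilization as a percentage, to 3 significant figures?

0.658 %

t_tx = L/R = 320/250000000 = 1.28e-06 s.
t_prop = 29000/300000000 = 9.66667e-05 s; RTT = 0.000193333 s.
Cycle = t_tx + RTT = 0.000194613 s.
Utilization = t_tx / cycle = 1.28e-06/0.000194613 = 0.658 %.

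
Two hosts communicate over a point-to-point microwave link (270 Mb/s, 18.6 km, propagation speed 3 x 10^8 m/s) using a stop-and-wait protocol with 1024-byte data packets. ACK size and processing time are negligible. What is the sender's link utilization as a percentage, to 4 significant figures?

t_tx = L/R = 8192/270000000 = 3.03407e-05 s.
t_prop = 18600/300000000 = 6.2e-05 s; RTT = 0.000124 s.
Cycle = t_tx + RTT = 0.000154341 s.
Utilization = t_tx / cycle = 3.03407e-05/0.000154341 = 19.66 %.

19.66 %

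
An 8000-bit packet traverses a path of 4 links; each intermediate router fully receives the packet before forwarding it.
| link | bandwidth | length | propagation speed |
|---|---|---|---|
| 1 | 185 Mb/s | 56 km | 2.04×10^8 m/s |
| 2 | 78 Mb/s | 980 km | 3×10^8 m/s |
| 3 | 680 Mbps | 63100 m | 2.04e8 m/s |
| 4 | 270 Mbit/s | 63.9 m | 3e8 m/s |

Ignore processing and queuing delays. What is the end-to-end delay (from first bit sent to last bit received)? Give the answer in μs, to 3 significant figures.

4040 μs

Transmission delays (L/R per hop): 43.2432, 102.564, 11.7647, 29.6296 μs; sum = 187.202 μs.
Propagation delays (d/s per hop): 274.51, 3266.67, 309.314, 0.213 μs; sum = 3850.7 μs.
End-to-end = 4040 μs.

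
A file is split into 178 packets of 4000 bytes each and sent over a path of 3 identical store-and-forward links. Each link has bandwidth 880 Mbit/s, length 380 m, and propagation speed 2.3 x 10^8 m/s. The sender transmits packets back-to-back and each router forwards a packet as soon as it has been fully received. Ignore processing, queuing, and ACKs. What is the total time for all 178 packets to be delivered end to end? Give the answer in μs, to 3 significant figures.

6550 μs

Per-hop transmission t_tx = L/R = 32000/880000000 = 36.3636 μs.
Per-hop propagation t_prop = 380/2.3e+08 = 1.65217 μs.
Pipeline fill: first packet needs 3·t_tx to clear all hops; remaining 177 packets each add one t_tx.
Total = (3+178-1)·t_tx + 3·t_prop = 180·36.3636 + 3·1.65217 = 6550 μs.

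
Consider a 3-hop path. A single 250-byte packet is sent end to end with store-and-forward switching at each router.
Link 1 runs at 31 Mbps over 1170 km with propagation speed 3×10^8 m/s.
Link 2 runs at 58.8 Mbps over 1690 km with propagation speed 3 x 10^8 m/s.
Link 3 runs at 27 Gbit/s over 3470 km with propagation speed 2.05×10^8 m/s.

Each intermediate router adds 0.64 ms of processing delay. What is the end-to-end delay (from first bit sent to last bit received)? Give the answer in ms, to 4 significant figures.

L = 250 × 8 = 2000 bits.
Transmission delays (L/R per hop): 0.0645161, 0.0340136, 7.40741e-05 ms; sum = 0.0986038 ms.
Propagation delays (d/s per hop): 3.9, 5.63333, 16.9268 ms; sum = 26.4602 ms.
Processing at 2 router(s): 2 × 0.64 ms = 1.28 ms.
End-to-end = 27.84 ms.

27.84 ms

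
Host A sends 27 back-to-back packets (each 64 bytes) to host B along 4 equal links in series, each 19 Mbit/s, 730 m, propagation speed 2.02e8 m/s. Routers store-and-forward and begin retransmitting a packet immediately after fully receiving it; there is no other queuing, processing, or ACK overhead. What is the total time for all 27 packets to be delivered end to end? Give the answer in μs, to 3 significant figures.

823 μs

Per-hop transmission t_tx = L/R = 512/19000000 = 26.9474 μs.
Per-hop propagation t_prop = 730/202000000 = 3.61386 μs.
Pipeline fill: first packet needs 4·t_tx to clear all hops; remaining 26 packets each add one t_tx.
Total = (4+27-1)·t_tx + 4·t_prop = 30·26.9474 + 4·3.61386 = 823 μs.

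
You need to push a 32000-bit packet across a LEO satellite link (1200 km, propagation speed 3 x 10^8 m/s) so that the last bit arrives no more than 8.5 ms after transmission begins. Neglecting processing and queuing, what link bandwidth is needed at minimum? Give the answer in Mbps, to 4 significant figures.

Propagation delay = 1200000 / 300000000 = 4 ms.
Transmission budget = 8.5 − 4 = 4.5 ms.
R ≥ L / t_tx = 32000 bits / 0.0045 s = 7.111 Mbps.

7.111 Mbps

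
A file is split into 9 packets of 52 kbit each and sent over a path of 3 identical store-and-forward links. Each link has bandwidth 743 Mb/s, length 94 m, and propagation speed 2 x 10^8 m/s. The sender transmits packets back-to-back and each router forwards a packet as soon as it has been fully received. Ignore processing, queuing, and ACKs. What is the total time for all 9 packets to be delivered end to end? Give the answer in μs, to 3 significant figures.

771 μs

Per-hop transmission t_tx = L/R = 52000/743000000 = 69.9865 μs.
Per-hop propagation t_prop = 94/200000000 = 0.47 μs.
Pipeline fill: first packet needs 3·t_tx to clear all hops; remaining 8 packets each add one t_tx.
Total = (3+9-1)·t_tx + 3·t_prop = 11·69.9865 + 3·0.47 = 771 μs.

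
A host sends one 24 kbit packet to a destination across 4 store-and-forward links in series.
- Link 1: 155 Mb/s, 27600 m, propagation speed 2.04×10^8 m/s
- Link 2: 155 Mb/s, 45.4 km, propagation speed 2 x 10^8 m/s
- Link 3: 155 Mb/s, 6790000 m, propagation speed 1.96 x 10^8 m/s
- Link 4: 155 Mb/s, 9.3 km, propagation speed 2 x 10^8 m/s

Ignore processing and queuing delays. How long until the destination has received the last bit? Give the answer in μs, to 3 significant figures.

35700 μs

L = 24000 bits.
Transmission delay per hop = L/R = 24000/155000000 = 154.839 μs; 4 hops → 619.355 μs.
Propagation delays (d/s per hop): 135.294, 227, 34642.9, 46.5 μs; sum = 35051.7 μs.
End-to-end = 35700 μs.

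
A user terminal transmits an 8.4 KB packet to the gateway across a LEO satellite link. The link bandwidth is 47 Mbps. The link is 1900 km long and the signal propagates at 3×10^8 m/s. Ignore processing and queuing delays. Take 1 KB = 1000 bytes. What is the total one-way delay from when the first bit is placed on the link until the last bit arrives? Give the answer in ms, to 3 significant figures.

7.76 ms

L = 67200 bits.
Transmission delay = L/R = 67200 / 47000000 = 1.42979 ms.
Propagation delay = d/s = 1900000 m / 300000000 m/s = 6.33333 ms.
Total = 7.76 ms.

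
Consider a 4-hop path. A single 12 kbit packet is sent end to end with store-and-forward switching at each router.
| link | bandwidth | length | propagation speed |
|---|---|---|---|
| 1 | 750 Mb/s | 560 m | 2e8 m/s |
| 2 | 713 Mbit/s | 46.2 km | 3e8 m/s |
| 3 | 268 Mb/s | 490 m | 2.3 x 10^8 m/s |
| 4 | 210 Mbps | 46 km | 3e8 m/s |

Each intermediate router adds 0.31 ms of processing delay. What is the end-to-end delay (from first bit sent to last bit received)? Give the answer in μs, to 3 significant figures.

L = 12000 bits.
Transmission delays (L/R per hop): 16, 16.8303, 44.7761, 57.1429 μs; sum = 134.749 μs.
Propagation delays (d/s per hop): 2.8, 154, 2.13043, 153.333 μs; sum = 312.264 μs.
Processing at 3 router(s): 3 × 0.31 ms = 930 μs.
End-to-end = 1380 μs.

1380 μs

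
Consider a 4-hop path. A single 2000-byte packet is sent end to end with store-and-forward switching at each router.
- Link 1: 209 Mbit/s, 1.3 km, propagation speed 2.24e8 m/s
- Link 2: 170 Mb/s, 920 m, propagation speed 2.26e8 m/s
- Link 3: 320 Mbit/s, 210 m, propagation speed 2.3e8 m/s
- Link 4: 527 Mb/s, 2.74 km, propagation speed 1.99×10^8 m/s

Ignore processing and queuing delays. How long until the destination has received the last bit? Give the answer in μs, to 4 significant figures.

L = 2000 × 8 = 16000 bits.
Transmission delays (L/R per hop): 76.555, 94.1176, 50, 30.3605 μs; sum = 251.033 μs.
Propagation delays (d/s per hop): 5.80357, 4.0708, 0.913043, 13.7688 μs; sum = 24.5563 μs.
End-to-end = 275.6 μs.

275.6 μs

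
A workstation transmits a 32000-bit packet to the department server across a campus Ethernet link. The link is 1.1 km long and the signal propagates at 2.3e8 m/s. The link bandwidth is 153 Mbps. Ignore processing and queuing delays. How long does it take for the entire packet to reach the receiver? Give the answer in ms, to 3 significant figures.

0.214 ms

Transmission delay = L/R = 32000 / 153000000 = 0.20915 ms.
Propagation delay = d/s = 1100 m / 2.3e+08 m/s = 0.00478261 ms.
Total = 0.214 ms.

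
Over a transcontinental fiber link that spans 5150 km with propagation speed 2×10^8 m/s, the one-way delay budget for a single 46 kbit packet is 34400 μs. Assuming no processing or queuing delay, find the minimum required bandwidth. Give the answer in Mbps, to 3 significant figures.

Propagation delay = 5150000 / 200000000 = 25750 μs.
Transmission budget = 34400 − 25750 = 8650 μs.
R ≥ L / t_tx = 46000 bits / 0.00865 s = 5.32 Mbps.

5.32 Mbps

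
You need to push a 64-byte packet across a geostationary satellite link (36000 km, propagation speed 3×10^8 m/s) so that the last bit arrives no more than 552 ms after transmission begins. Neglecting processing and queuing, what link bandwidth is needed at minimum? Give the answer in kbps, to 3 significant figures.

L = 512 bits.
Propagation delay = 36000000 / 300000000 = 120 ms.
Transmission budget = 552 − 120 = 432 ms.
R ≥ L / t_tx = 512 bits / 0.432 s = 1.19 kbps.

1.19 kbps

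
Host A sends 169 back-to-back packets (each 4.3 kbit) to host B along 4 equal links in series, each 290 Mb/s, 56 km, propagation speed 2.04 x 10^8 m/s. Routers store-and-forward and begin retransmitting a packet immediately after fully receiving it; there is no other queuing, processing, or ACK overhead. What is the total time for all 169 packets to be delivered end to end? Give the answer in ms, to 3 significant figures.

3.65 ms

Per-hop transmission t_tx = L/R = 4300/290000000 = 0.0148276 ms.
Per-hop propagation t_prop = 56000/204000000 = 0.27451 ms.
Pipeline fill: first packet needs 4·t_tx to clear all hops; remaining 168 packets each add one t_tx.
Total = (4+169-1)·t_tx + 4·t_prop = 172·0.0148276 + 4·0.27451 = 3.65 ms.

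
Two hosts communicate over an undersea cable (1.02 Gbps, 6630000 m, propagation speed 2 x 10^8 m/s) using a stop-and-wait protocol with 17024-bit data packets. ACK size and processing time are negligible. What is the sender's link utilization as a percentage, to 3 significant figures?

0.0252 %

t_tx = L/R = 17024/1020000000 = 1.66902e-05 s.
t_prop = 6630000/200000000 = 0.03315 s; RTT = 0.0663 s.
Cycle = t_tx + RTT = 0.0663167 s.
Utilization = t_tx / cycle = 1.66902e-05/0.0663167 = 0.0252 %.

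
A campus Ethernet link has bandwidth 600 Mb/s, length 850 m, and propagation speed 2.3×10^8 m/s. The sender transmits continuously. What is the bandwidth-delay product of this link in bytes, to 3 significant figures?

Propagation delay = 850 / 2.3e+08 = 3.69565e-06 s.
BDP = R × t_prop = 600000000 × 3.69565e-06 = 2217.39 bits.
In bytes: 2217.39/8 = 277 bytes.

277 bytes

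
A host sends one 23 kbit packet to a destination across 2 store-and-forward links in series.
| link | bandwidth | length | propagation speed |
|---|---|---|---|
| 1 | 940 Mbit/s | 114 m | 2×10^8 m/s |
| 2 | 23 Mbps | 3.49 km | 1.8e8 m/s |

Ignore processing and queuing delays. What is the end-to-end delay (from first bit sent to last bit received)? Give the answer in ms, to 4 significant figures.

1.044 ms

L = 23000 bits.
Transmission delays (L/R per hop): 0.0244681, 1 ms; sum = 1.02447 ms.
Propagation delays (d/s per hop): 0.00057, 0.0193889 ms; sum = 0.0199589 ms.
End-to-end = 1.044 ms.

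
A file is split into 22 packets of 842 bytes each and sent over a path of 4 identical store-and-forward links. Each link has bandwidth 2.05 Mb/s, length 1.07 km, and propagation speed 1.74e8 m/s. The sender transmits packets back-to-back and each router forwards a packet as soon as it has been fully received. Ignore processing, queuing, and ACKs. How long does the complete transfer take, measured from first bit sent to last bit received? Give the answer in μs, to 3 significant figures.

82200 μs

Per-hop transmission t_tx = L/R = 6736/2.05e+06 = 3285.85 μs.
Per-hop propagation t_prop = 1070/174000000 = 6.14943 μs.
Pipeline fill: first packet needs 4·t_tx to clear all hops; remaining 21 packets each add one t_tx.
Total = (4+22-1)·t_tx + 4·t_prop = 25·3285.85 + 4·6.14943 = 82200 μs.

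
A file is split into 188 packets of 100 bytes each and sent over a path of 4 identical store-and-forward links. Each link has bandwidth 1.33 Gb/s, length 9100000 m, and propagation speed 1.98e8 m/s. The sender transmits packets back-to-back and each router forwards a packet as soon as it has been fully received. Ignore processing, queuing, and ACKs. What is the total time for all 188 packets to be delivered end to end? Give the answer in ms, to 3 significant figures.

184 ms

Per-hop transmission t_tx = L/R = 800/1330000000 = 0.000601504 ms.
Per-hop propagation t_prop = 9100000/198000000 = 45.9596 ms.
Pipeline fill: first packet needs 4·t_tx to clear all hops; remaining 187 packets each add one t_tx.
Total = (4+188-1)·t_tx + 4·t_prop = 191·0.000601504 + 4·45.9596 = 184 ms.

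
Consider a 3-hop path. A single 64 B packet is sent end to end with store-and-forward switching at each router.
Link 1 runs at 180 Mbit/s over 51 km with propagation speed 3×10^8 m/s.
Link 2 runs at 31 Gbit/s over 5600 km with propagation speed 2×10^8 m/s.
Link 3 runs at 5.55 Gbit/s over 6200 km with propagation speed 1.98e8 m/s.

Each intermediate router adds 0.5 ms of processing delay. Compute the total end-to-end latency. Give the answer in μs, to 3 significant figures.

60500 μs

L = 64 × 8 = 512 bits.
Transmission delays (L/R per hop): 2.84444, 0.0165161, 0.0922523 μs; sum = 2.95321 μs.
Propagation delays (d/s per hop): 170, 28000, 31313.1 μs; sum = 59483.1 μs.
Processing at 2 router(s): 2 × 0.5 ms = 1000 μs.
End-to-end = 60500 μs.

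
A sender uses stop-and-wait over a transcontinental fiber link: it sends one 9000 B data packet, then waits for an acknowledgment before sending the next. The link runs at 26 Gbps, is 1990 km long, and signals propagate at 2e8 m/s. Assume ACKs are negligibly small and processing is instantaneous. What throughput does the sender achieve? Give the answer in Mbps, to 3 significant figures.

3.62 Mbps

t_tx = L/R = 72000/26000000000 = 2.76923e-06 s.
t_prop = 1990000/200000000 = 0.00995 s; RTT = 0.0199 s.
Cycle = t_tx + RTT = 0.0199028 s.
Throughput = L / cycle = 72000 / 0.0199028 = 3.62 Mbps.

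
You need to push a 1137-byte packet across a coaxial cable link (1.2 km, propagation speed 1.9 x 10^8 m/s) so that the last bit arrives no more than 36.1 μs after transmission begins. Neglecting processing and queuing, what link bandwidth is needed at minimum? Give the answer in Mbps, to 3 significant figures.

305 Mbps

L = 9096 bits.
Propagation delay = 1200 / 190000000 = 6.31579 μs.
Transmission budget = 36.1 − 6.31579 = 29.7842 μs.
R ≥ L / t_tx = 9096 bits / 2.97842e-05 s = 305 Mbps.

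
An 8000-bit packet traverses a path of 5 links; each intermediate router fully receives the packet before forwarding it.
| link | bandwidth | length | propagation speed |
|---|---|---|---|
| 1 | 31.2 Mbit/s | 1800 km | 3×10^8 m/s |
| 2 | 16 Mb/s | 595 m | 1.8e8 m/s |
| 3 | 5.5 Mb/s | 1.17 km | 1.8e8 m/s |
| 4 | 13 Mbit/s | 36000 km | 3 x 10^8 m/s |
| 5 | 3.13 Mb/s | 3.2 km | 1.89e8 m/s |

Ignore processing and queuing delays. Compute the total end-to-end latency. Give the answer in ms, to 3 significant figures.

131 ms

Transmission delays (L/R per hop): 0.25641, 0.5, 1.45455, 0.615385, 2.55591 ms; sum = 5.38225 ms.
Propagation delays (d/s per hop): 6, 0.00330556, 0.0065, 120, 0.0169312 ms; sum = 126.027 ms.
End-to-end = 131 ms.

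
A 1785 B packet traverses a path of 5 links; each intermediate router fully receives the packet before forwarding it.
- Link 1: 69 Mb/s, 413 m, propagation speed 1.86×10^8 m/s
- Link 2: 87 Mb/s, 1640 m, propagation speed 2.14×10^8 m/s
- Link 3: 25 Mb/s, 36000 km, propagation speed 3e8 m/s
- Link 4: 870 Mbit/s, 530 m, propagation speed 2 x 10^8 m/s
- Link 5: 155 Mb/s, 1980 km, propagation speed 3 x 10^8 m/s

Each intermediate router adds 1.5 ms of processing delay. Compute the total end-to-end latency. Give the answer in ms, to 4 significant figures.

133.7 ms

L = 1785 × 8 = 14280 bits.
Transmission delays (L/R per hop): 0.206957, 0.164138, 0.5712, 0.0164138, 0.092129 ms; sum = 1.05084 ms.
Propagation delays (d/s per hop): 0.00222043, 0.00766355, 120, 0.00265, 6.6 ms; sum = 126.613 ms.
Processing at 4 router(s): 4 × 1.5 ms = 6 ms.
End-to-end = 133.7 ms.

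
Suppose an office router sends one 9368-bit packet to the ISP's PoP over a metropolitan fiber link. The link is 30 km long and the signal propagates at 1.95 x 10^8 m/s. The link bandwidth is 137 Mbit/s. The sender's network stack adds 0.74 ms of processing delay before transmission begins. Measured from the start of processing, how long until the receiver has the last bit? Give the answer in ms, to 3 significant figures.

0.962 ms

Transmission delay = L/R = 9368 / 137000000 = 0.0683796 ms.
Propagation delay = d/s = 30000 m / 195000000 m/s = 0.153846 ms.
Plus processing delay 0.74 ms = 0.74 ms.
Total = 0.962 ms.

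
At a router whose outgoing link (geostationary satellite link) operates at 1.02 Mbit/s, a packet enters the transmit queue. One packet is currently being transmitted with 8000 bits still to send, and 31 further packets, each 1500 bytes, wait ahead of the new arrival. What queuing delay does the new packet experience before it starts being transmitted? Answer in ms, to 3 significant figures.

Each queued packet: L/R = 12000/1020000 = 11.7647 ms.
31 queued → 364.706 ms.
Plus remaining 8000 bits of current packet: 7.84314 ms.
Queuing delay = 373 ms.

373 ms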